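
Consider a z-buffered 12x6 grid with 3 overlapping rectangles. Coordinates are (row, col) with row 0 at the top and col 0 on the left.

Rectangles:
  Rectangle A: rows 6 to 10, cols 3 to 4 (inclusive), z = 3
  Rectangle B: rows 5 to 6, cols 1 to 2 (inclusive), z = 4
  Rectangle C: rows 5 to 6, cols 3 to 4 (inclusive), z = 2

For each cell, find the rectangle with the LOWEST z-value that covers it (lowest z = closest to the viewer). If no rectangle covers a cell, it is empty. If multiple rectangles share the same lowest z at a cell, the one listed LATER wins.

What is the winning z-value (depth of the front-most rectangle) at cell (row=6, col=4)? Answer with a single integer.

Check cell (6,4):
  A: rows 6-10 cols 3-4 z=3 -> covers; best now A (z=3)
  B: rows 5-6 cols 1-2 -> outside (col miss)
  C: rows 5-6 cols 3-4 z=2 -> covers; best now C (z=2)
Winner: C at z=2

Answer: 2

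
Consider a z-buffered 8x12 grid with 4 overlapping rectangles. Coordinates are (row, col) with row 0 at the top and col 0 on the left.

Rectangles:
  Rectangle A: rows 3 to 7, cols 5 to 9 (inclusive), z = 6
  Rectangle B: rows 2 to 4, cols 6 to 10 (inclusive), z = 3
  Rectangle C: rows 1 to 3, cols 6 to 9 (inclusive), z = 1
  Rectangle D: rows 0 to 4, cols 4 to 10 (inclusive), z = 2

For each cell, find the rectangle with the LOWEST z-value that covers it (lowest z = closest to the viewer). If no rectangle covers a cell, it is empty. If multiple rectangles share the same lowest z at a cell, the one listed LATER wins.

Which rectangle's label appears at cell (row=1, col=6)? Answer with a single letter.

Check cell (1,6):
  A: rows 3-7 cols 5-9 -> outside (row miss)
  B: rows 2-4 cols 6-10 -> outside (row miss)
  C: rows 1-3 cols 6-9 z=1 -> covers; best now C (z=1)
  D: rows 0-4 cols 4-10 z=2 -> covers; best now C (z=1)
Winner: C at z=1

Answer: C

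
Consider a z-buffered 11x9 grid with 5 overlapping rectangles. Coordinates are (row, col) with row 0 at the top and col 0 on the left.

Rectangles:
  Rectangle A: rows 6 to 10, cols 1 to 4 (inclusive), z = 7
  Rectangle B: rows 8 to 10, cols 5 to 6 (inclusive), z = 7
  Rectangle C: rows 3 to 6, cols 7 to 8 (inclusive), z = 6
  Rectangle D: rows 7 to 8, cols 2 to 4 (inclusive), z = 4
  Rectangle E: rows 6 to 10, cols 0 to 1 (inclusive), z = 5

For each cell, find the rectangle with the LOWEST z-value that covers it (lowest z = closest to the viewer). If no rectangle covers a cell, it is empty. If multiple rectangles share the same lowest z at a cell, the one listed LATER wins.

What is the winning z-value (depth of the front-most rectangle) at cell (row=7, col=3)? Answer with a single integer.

Answer: 4

Derivation:
Check cell (7,3):
  A: rows 6-10 cols 1-4 z=7 -> covers; best now A (z=7)
  B: rows 8-10 cols 5-6 -> outside (row miss)
  C: rows 3-6 cols 7-8 -> outside (row miss)
  D: rows 7-8 cols 2-4 z=4 -> covers; best now D (z=4)
  E: rows 6-10 cols 0-1 -> outside (col miss)
Winner: D at z=4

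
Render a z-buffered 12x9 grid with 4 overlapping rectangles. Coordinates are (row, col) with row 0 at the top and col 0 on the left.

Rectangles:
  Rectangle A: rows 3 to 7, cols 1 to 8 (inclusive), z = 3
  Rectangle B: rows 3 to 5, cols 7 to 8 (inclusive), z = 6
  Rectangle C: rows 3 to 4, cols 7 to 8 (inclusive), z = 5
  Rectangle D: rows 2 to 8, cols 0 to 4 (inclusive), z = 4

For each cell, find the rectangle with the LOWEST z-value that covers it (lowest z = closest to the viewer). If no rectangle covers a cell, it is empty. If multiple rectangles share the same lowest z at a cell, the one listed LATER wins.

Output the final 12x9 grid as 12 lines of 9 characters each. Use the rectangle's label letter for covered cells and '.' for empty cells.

.........
.........
DDDDD....
DAAAAAAAA
DAAAAAAAA
DAAAAAAAA
DAAAAAAAA
DAAAAAAAA
DDDDD....
.........
.........
.........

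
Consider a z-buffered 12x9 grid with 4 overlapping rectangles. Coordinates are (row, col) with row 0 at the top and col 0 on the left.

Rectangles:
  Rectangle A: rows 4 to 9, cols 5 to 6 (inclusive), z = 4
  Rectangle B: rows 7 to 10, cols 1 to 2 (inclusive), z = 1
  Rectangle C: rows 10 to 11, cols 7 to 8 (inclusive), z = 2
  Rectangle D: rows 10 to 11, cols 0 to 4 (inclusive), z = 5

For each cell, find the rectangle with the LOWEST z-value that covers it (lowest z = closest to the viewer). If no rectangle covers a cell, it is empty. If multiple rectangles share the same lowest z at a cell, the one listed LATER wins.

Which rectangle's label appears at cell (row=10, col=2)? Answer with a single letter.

Check cell (10,2):
  A: rows 4-9 cols 5-6 -> outside (row miss)
  B: rows 7-10 cols 1-2 z=1 -> covers; best now B (z=1)
  C: rows 10-11 cols 7-8 -> outside (col miss)
  D: rows 10-11 cols 0-4 z=5 -> covers; best now B (z=1)
Winner: B at z=1

Answer: B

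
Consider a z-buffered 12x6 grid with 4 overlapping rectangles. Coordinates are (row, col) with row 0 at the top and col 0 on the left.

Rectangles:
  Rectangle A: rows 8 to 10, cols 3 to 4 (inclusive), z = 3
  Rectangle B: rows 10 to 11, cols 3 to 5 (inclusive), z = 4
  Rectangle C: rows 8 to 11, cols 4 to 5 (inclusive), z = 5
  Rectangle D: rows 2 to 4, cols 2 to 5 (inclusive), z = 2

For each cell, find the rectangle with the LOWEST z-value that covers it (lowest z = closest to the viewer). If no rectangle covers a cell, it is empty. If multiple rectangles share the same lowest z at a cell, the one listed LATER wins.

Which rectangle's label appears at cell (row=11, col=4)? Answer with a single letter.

Check cell (11,4):
  A: rows 8-10 cols 3-4 -> outside (row miss)
  B: rows 10-11 cols 3-5 z=4 -> covers; best now B (z=4)
  C: rows 8-11 cols 4-5 z=5 -> covers; best now B (z=4)
  D: rows 2-4 cols 2-5 -> outside (row miss)
Winner: B at z=4

Answer: B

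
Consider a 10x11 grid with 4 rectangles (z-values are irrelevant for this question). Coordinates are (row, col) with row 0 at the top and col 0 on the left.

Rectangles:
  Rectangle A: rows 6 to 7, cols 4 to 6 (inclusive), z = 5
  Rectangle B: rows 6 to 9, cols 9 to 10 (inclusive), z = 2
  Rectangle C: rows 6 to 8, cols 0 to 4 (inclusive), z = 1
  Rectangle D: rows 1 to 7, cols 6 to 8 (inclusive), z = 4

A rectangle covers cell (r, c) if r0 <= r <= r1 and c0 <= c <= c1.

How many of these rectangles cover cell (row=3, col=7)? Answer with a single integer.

Answer: 1

Derivation:
Check cell (3,7):
  A: rows 6-7 cols 4-6 -> outside (row miss)
  B: rows 6-9 cols 9-10 -> outside (row miss)
  C: rows 6-8 cols 0-4 -> outside (row miss)
  D: rows 1-7 cols 6-8 -> covers
Count covering = 1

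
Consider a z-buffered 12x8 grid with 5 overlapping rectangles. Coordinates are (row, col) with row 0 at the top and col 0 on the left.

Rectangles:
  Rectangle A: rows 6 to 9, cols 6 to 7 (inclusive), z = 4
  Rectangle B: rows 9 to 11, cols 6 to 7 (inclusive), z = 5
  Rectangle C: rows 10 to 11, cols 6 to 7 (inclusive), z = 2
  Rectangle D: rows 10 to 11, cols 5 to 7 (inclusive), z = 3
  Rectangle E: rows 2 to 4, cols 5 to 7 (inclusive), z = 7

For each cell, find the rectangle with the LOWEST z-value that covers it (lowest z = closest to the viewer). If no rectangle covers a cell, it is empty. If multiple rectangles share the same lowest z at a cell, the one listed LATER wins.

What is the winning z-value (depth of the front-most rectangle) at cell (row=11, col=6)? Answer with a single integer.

Answer: 2

Derivation:
Check cell (11,6):
  A: rows 6-9 cols 6-7 -> outside (row miss)
  B: rows 9-11 cols 6-7 z=5 -> covers; best now B (z=5)
  C: rows 10-11 cols 6-7 z=2 -> covers; best now C (z=2)
  D: rows 10-11 cols 5-7 z=3 -> covers; best now C (z=2)
  E: rows 2-4 cols 5-7 -> outside (row miss)
Winner: C at z=2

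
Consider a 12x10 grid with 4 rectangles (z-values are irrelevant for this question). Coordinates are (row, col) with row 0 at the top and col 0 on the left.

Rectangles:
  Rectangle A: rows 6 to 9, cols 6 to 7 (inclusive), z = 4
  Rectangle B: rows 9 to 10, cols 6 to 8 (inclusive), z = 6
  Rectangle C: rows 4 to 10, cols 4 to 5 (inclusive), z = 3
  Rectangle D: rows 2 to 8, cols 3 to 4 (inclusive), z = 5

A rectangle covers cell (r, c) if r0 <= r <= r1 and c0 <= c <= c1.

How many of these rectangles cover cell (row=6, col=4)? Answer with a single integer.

Check cell (6,4):
  A: rows 6-9 cols 6-7 -> outside (col miss)
  B: rows 9-10 cols 6-8 -> outside (row miss)
  C: rows 4-10 cols 4-5 -> covers
  D: rows 2-8 cols 3-4 -> covers
Count covering = 2

Answer: 2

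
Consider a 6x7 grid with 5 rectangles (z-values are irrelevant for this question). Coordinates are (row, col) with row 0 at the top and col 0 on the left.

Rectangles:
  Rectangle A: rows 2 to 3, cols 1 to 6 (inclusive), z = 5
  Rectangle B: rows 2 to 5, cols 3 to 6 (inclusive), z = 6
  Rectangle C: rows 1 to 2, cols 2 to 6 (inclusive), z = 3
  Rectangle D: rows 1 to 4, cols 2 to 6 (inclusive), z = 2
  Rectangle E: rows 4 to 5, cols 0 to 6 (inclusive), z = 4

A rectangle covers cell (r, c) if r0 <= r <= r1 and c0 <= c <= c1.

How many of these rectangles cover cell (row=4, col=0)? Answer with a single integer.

Answer: 1

Derivation:
Check cell (4,0):
  A: rows 2-3 cols 1-6 -> outside (row miss)
  B: rows 2-5 cols 3-6 -> outside (col miss)
  C: rows 1-2 cols 2-6 -> outside (row miss)
  D: rows 1-4 cols 2-6 -> outside (col miss)
  E: rows 4-5 cols 0-6 -> covers
Count covering = 1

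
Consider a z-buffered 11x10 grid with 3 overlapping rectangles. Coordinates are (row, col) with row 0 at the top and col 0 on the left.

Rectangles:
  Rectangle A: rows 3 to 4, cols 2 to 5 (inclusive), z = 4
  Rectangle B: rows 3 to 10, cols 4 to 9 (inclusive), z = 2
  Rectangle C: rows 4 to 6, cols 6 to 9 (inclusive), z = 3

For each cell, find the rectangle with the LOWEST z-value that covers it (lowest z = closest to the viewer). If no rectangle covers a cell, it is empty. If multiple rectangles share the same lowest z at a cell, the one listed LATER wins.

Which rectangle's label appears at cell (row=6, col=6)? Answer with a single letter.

Check cell (6,6):
  A: rows 3-4 cols 2-5 -> outside (row miss)
  B: rows 3-10 cols 4-9 z=2 -> covers; best now B (z=2)
  C: rows 4-6 cols 6-9 z=3 -> covers; best now B (z=2)
Winner: B at z=2

Answer: B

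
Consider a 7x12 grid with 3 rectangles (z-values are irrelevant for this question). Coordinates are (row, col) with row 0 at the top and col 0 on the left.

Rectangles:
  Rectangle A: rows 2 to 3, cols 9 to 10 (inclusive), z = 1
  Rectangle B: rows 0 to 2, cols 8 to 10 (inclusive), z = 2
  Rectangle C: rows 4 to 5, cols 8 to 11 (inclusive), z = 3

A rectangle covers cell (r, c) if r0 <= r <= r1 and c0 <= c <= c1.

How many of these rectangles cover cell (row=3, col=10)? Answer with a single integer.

Answer: 1

Derivation:
Check cell (3,10):
  A: rows 2-3 cols 9-10 -> covers
  B: rows 0-2 cols 8-10 -> outside (row miss)
  C: rows 4-5 cols 8-11 -> outside (row miss)
Count covering = 1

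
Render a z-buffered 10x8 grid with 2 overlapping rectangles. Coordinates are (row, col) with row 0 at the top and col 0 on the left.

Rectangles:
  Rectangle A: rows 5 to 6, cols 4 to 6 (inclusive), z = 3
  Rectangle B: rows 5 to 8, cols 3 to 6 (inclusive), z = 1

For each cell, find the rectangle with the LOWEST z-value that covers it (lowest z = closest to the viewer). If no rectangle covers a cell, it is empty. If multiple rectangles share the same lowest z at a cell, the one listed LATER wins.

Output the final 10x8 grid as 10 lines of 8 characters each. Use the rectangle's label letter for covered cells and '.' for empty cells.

........
........
........
........
........
...BBBB.
...BBBB.
...BBBB.
...BBBB.
........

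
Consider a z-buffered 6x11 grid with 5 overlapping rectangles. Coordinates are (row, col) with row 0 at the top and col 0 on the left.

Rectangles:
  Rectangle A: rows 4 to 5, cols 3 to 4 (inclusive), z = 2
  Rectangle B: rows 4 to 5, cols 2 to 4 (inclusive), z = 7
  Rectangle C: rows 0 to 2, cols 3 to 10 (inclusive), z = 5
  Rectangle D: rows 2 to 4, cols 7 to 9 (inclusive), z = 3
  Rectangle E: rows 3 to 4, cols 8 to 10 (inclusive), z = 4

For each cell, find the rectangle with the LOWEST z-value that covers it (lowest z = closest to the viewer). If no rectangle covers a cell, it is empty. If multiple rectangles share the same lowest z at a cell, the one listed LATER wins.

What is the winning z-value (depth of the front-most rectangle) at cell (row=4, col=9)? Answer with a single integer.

Check cell (4,9):
  A: rows 4-5 cols 3-4 -> outside (col miss)
  B: rows 4-5 cols 2-4 -> outside (col miss)
  C: rows 0-2 cols 3-10 -> outside (row miss)
  D: rows 2-4 cols 7-9 z=3 -> covers; best now D (z=3)
  E: rows 3-4 cols 8-10 z=4 -> covers; best now D (z=3)
Winner: D at z=3

Answer: 3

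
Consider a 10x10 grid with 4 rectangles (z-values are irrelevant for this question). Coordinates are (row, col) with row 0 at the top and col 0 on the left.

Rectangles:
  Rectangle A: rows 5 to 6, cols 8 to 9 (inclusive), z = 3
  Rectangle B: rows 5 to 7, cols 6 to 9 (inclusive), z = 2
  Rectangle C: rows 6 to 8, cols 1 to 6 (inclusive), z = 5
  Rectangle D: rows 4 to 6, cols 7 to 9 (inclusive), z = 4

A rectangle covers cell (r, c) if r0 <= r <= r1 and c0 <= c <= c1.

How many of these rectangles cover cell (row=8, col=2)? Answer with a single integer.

Check cell (8,2):
  A: rows 5-6 cols 8-9 -> outside (row miss)
  B: rows 5-7 cols 6-9 -> outside (row miss)
  C: rows 6-8 cols 1-6 -> covers
  D: rows 4-6 cols 7-9 -> outside (row miss)
Count covering = 1

Answer: 1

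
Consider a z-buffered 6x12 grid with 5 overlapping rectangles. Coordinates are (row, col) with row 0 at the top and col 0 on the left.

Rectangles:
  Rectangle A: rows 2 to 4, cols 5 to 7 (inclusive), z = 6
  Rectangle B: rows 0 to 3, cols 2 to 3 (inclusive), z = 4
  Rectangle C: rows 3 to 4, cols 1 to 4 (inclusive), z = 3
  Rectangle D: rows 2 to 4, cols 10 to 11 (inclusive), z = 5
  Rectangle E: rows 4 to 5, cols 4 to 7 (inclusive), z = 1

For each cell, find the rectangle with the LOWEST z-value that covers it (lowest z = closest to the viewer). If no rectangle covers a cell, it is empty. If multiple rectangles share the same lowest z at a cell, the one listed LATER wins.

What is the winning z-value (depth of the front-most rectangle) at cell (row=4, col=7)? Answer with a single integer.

Check cell (4,7):
  A: rows 2-4 cols 5-7 z=6 -> covers; best now A (z=6)
  B: rows 0-3 cols 2-3 -> outside (row miss)
  C: rows 3-4 cols 1-4 -> outside (col miss)
  D: rows 2-4 cols 10-11 -> outside (col miss)
  E: rows 4-5 cols 4-7 z=1 -> covers; best now E (z=1)
Winner: E at z=1

Answer: 1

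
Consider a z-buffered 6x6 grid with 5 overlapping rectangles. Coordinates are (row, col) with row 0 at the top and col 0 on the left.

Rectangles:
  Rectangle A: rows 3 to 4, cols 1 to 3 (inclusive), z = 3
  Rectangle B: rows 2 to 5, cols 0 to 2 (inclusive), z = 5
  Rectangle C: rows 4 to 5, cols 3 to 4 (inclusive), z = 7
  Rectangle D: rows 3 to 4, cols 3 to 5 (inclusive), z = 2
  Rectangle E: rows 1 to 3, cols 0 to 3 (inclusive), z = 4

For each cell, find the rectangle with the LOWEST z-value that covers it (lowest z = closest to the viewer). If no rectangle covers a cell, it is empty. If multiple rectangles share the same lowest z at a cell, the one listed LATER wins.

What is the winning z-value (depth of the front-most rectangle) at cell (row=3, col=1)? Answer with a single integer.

Check cell (3,1):
  A: rows 3-4 cols 1-3 z=3 -> covers; best now A (z=3)
  B: rows 2-5 cols 0-2 z=5 -> covers; best now A (z=3)
  C: rows 4-5 cols 3-4 -> outside (row miss)
  D: rows 3-4 cols 3-5 -> outside (col miss)
  E: rows 1-3 cols 0-3 z=4 -> covers; best now A (z=3)
Winner: A at z=3

Answer: 3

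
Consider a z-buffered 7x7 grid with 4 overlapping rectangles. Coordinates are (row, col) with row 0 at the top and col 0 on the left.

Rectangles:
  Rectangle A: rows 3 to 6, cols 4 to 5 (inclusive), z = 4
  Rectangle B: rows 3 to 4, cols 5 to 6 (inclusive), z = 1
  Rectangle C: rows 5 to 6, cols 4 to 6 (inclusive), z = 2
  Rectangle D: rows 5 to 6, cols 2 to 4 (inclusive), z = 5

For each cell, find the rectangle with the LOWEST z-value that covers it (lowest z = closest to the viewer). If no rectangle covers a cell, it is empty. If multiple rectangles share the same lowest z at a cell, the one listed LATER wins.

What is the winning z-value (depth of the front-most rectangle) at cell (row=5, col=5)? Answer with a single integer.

Answer: 2

Derivation:
Check cell (5,5):
  A: rows 3-6 cols 4-5 z=4 -> covers; best now A (z=4)
  B: rows 3-4 cols 5-6 -> outside (row miss)
  C: rows 5-6 cols 4-6 z=2 -> covers; best now C (z=2)
  D: rows 5-6 cols 2-4 -> outside (col miss)
Winner: C at z=2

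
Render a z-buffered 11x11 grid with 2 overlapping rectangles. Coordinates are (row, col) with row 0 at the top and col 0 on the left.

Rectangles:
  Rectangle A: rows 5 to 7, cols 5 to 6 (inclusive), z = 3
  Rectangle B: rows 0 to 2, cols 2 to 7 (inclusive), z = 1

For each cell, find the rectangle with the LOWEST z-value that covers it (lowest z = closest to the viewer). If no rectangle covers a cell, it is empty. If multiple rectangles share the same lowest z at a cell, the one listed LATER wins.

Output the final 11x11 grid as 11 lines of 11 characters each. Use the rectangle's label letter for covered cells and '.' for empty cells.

..BBBBBB...
..BBBBBB...
..BBBBBB...
...........
...........
.....AA....
.....AA....
.....AA....
...........
...........
...........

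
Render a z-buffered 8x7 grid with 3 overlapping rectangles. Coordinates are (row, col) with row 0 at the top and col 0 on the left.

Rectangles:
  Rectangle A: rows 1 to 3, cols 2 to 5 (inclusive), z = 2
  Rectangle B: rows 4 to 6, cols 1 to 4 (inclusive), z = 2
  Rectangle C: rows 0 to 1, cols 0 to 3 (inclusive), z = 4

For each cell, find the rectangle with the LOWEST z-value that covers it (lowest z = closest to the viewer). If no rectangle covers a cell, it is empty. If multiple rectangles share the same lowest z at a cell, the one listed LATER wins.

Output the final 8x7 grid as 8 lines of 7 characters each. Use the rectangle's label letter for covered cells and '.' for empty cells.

CCCC...
CCAAAA.
..AAAA.
..AAAA.
.BBBB..
.BBBB..
.BBBB..
.......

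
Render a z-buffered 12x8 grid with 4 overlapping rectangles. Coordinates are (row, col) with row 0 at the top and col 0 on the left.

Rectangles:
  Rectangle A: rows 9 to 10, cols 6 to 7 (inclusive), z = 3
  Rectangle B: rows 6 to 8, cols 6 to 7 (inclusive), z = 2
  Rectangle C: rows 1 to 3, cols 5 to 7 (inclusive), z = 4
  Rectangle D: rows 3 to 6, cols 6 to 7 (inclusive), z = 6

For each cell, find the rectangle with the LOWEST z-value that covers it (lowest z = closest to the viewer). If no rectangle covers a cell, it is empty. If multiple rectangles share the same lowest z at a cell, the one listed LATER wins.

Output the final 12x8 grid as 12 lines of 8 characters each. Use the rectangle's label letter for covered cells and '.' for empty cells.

........
.....CCC
.....CCC
.....CCC
......DD
......DD
......BB
......BB
......BB
......AA
......AA
........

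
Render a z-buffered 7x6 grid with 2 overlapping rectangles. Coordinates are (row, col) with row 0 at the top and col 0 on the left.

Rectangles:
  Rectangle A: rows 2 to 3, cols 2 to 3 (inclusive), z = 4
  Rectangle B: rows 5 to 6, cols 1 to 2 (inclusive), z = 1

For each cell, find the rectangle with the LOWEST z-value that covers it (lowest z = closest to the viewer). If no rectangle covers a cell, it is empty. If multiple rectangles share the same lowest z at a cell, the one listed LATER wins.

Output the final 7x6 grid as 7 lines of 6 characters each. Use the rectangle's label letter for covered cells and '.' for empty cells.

......
......
..AA..
..AA..
......
.BB...
.BB...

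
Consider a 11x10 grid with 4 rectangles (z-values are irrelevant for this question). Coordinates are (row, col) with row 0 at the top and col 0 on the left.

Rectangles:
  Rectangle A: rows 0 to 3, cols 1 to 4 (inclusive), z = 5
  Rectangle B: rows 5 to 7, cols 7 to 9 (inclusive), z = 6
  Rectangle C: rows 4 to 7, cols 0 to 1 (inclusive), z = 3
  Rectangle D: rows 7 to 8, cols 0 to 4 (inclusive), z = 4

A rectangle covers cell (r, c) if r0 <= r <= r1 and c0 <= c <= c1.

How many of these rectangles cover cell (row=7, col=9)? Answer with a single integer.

Answer: 1

Derivation:
Check cell (7,9):
  A: rows 0-3 cols 1-4 -> outside (row miss)
  B: rows 5-7 cols 7-9 -> covers
  C: rows 4-7 cols 0-1 -> outside (col miss)
  D: rows 7-8 cols 0-4 -> outside (col miss)
Count covering = 1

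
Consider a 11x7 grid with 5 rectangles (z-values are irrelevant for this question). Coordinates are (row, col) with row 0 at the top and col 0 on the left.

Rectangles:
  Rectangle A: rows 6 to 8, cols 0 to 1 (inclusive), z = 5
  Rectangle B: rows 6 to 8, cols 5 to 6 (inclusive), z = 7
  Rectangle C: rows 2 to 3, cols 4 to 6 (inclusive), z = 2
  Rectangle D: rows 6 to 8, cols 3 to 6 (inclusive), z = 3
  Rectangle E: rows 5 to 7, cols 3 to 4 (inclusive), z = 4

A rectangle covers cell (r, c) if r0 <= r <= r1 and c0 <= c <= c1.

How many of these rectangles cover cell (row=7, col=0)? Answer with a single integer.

Answer: 1

Derivation:
Check cell (7,0):
  A: rows 6-8 cols 0-1 -> covers
  B: rows 6-8 cols 5-6 -> outside (col miss)
  C: rows 2-3 cols 4-6 -> outside (row miss)
  D: rows 6-8 cols 3-6 -> outside (col miss)
  E: rows 5-7 cols 3-4 -> outside (col miss)
Count covering = 1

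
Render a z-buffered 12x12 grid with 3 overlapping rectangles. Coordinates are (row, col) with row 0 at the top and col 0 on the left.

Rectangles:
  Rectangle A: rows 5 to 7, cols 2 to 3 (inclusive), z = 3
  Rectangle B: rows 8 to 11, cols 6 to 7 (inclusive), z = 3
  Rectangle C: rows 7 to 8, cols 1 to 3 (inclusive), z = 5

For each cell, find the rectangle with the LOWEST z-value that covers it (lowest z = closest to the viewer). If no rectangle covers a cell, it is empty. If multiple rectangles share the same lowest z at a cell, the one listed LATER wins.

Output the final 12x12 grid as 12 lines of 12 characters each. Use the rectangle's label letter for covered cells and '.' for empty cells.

............
............
............
............
............
..AA........
..AA........
.CAA........
.CCC..BB....
......BB....
......BB....
......BB....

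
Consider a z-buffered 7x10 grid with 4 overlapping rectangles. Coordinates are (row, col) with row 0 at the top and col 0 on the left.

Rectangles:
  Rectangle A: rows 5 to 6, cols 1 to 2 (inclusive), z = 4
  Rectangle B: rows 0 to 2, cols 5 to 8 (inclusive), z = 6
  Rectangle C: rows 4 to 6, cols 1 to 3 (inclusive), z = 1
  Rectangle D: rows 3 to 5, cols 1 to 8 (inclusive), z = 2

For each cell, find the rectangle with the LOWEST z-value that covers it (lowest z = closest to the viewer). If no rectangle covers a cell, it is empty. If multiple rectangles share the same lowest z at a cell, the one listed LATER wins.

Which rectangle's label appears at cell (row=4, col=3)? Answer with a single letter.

Check cell (4,3):
  A: rows 5-6 cols 1-2 -> outside (row miss)
  B: rows 0-2 cols 5-8 -> outside (row miss)
  C: rows 4-6 cols 1-3 z=1 -> covers; best now C (z=1)
  D: rows 3-5 cols 1-8 z=2 -> covers; best now C (z=1)
Winner: C at z=1

Answer: C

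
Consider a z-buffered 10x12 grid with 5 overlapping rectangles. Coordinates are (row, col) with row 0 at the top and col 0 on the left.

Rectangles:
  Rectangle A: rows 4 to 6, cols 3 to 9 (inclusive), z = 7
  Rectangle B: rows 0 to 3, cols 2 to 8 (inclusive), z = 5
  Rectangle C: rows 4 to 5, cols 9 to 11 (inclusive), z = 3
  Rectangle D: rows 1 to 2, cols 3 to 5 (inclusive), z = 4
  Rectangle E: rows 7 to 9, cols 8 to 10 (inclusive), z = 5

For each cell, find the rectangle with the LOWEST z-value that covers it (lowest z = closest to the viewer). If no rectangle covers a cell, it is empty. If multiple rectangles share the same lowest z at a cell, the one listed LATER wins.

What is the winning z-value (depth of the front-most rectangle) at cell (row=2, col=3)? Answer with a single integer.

Answer: 4

Derivation:
Check cell (2,3):
  A: rows 4-6 cols 3-9 -> outside (row miss)
  B: rows 0-3 cols 2-8 z=5 -> covers; best now B (z=5)
  C: rows 4-5 cols 9-11 -> outside (row miss)
  D: rows 1-2 cols 3-5 z=4 -> covers; best now D (z=4)
  E: rows 7-9 cols 8-10 -> outside (row miss)
Winner: D at z=4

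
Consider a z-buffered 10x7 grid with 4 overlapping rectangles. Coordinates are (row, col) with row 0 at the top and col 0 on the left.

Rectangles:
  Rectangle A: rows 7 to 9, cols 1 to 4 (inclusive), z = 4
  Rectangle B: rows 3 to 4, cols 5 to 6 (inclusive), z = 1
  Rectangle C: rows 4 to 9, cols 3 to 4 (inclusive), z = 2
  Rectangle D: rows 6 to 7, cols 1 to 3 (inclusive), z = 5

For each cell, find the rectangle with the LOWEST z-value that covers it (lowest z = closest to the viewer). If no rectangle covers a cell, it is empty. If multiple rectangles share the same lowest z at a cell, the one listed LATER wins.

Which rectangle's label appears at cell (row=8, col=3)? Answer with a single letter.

Check cell (8,3):
  A: rows 7-9 cols 1-4 z=4 -> covers; best now A (z=4)
  B: rows 3-4 cols 5-6 -> outside (row miss)
  C: rows 4-9 cols 3-4 z=2 -> covers; best now C (z=2)
  D: rows 6-7 cols 1-3 -> outside (row miss)
Winner: C at z=2

Answer: C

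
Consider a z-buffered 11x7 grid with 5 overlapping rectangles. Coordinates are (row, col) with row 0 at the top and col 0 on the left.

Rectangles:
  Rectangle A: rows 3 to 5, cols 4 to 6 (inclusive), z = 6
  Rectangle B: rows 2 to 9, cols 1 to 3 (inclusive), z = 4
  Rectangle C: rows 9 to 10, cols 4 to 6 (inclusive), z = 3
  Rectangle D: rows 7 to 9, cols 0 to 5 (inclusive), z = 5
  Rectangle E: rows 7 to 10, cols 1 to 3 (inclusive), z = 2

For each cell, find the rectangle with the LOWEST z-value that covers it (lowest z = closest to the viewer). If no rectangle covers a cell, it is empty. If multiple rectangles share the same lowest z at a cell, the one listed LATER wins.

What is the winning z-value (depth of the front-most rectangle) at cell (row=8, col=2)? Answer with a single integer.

Answer: 2

Derivation:
Check cell (8,2):
  A: rows 3-5 cols 4-6 -> outside (row miss)
  B: rows 2-9 cols 1-3 z=4 -> covers; best now B (z=4)
  C: rows 9-10 cols 4-6 -> outside (row miss)
  D: rows 7-9 cols 0-5 z=5 -> covers; best now B (z=4)
  E: rows 7-10 cols 1-3 z=2 -> covers; best now E (z=2)
Winner: E at z=2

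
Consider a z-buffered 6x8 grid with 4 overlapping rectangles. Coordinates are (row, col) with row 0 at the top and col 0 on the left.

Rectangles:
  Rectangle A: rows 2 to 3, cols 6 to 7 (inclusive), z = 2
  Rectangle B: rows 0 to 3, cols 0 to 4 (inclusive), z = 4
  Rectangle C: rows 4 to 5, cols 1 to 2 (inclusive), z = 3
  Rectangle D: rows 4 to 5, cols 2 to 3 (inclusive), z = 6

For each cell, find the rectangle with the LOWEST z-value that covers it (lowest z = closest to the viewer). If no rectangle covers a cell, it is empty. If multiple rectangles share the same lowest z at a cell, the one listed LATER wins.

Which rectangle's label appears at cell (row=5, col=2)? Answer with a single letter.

Answer: C

Derivation:
Check cell (5,2):
  A: rows 2-3 cols 6-7 -> outside (row miss)
  B: rows 0-3 cols 0-4 -> outside (row miss)
  C: rows 4-5 cols 1-2 z=3 -> covers; best now C (z=3)
  D: rows 4-5 cols 2-3 z=6 -> covers; best now C (z=3)
Winner: C at z=3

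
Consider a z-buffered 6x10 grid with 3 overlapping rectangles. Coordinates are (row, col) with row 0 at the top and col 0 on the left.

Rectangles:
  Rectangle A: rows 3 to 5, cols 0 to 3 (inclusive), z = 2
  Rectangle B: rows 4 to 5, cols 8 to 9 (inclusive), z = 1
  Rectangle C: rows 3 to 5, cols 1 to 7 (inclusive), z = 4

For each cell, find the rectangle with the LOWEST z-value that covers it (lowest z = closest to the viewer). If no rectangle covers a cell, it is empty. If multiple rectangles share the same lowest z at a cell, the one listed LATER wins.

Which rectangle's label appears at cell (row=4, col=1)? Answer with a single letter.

Answer: A

Derivation:
Check cell (4,1):
  A: rows 3-5 cols 0-3 z=2 -> covers; best now A (z=2)
  B: rows 4-5 cols 8-9 -> outside (col miss)
  C: rows 3-5 cols 1-7 z=4 -> covers; best now A (z=2)
Winner: A at z=2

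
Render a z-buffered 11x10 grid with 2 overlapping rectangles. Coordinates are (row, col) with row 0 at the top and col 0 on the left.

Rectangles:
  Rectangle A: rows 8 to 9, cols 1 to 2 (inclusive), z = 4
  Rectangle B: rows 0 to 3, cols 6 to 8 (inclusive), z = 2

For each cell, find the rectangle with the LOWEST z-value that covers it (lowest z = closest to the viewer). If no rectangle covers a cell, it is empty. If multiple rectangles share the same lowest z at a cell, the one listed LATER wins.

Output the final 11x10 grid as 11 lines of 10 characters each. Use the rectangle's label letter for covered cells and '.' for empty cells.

......BBB.
......BBB.
......BBB.
......BBB.
..........
..........
..........
..........
.AA.......
.AA.......
..........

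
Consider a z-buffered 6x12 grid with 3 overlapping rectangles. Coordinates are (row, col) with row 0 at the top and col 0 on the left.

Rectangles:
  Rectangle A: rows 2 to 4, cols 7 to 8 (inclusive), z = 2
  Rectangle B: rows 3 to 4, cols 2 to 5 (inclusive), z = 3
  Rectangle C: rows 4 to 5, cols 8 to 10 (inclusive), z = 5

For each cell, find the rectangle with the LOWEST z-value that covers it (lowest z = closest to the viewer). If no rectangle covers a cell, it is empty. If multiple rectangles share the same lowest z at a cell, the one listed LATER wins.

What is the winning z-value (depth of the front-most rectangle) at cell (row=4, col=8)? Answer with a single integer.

Answer: 2

Derivation:
Check cell (4,8):
  A: rows 2-4 cols 7-8 z=2 -> covers; best now A (z=2)
  B: rows 3-4 cols 2-5 -> outside (col miss)
  C: rows 4-5 cols 8-10 z=5 -> covers; best now A (z=2)
Winner: A at z=2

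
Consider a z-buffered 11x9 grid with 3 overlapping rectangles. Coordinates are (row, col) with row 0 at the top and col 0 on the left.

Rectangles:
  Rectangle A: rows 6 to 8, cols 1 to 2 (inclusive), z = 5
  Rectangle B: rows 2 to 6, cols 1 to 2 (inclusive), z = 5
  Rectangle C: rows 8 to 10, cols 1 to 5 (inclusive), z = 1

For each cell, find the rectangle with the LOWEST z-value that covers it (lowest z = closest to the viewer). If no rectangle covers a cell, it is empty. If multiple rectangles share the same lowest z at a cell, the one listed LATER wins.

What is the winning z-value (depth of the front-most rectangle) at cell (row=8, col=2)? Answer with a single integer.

Check cell (8,2):
  A: rows 6-8 cols 1-2 z=5 -> covers; best now A (z=5)
  B: rows 2-6 cols 1-2 -> outside (row miss)
  C: rows 8-10 cols 1-5 z=1 -> covers; best now C (z=1)
Winner: C at z=1

Answer: 1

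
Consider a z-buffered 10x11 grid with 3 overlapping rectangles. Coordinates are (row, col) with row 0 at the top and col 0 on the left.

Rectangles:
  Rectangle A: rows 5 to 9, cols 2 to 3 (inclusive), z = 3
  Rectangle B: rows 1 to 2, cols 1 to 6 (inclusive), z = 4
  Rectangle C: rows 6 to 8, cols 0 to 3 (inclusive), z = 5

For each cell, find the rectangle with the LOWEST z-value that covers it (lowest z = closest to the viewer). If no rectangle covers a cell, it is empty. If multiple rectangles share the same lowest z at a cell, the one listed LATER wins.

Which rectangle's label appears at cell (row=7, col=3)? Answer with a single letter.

Check cell (7,3):
  A: rows 5-9 cols 2-3 z=3 -> covers; best now A (z=3)
  B: rows 1-2 cols 1-6 -> outside (row miss)
  C: rows 6-8 cols 0-3 z=5 -> covers; best now A (z=3)
Winner: A at z=3

Answer: A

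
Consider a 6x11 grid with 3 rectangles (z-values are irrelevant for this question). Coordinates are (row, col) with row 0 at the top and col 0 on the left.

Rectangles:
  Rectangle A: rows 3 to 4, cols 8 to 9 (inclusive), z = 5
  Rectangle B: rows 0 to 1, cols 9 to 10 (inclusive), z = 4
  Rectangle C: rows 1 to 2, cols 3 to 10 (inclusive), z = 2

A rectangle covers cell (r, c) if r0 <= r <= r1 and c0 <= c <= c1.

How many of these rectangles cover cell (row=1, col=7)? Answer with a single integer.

Answer: 1

Derivation:
Check cell (1,7):
  A: rows 3-4 cols 8-9 -> outside (row miss)
  B: rows 0-1 cols 9-10 -> outside (col miss)
  C: rows 1-2 cols 3-10 -> covers
Count covering = 1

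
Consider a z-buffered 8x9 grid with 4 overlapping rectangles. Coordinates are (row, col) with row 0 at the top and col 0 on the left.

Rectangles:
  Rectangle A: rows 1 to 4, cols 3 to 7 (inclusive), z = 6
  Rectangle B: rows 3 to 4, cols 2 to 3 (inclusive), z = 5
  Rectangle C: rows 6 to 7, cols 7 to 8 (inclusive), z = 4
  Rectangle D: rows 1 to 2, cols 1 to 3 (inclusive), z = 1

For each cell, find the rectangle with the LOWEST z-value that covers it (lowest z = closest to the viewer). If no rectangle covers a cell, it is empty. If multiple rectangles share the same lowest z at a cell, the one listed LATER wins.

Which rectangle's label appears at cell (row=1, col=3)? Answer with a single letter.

Check cell (1,3):
  A: rows 1-4 cols 3-7 z=6 -> covers; best now A (z=6)
  B: rows 3-4 cols 2-3 -> outside (row miss)
  C: rows 6-7 cols 7-8 -> outside (row miss)
  D: rows 1-2 cols 1-3 z=1 -> covers; best now D (z=1)
Winner: D at z=1

Answer: D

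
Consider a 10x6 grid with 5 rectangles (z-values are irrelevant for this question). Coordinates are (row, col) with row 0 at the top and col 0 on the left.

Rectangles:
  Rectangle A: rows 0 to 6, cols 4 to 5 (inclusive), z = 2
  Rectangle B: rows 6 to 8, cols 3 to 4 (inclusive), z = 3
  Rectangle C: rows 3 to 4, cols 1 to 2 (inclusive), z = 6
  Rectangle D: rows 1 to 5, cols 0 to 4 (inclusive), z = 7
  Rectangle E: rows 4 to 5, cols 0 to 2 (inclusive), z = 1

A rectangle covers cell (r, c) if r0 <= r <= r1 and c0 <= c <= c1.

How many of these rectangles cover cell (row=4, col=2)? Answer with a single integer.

Check cell (4,2):
  A: rows 0-6 cols 4-5 -> outside (col miss)
  B: rows 6-8 cols 3-4 -> outside (row miss)
  C: rows 3-4 cols 1-2 -> covers
  D: rows 1-5 cols 0-4 -> covers
  E: rows 4-5 cols 0-2 -> covers
Count covering = 3

Answer: 3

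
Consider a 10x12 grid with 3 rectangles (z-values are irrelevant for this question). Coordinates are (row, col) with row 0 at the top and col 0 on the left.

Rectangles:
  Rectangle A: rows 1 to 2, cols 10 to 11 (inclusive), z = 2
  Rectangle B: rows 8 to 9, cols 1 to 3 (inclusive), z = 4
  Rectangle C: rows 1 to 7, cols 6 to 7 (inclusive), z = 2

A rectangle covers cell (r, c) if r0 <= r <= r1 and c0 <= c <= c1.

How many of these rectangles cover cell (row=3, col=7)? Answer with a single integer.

Check cell (3,7):
  A: rows 1-2 cols 10-11 -> outside (row miss)
  B: rows 8-9 cols 1-3 -> outside (row miss)
  C: rows 1-7 cols 6-7 -> covers
Count covering = 1

Answer: 1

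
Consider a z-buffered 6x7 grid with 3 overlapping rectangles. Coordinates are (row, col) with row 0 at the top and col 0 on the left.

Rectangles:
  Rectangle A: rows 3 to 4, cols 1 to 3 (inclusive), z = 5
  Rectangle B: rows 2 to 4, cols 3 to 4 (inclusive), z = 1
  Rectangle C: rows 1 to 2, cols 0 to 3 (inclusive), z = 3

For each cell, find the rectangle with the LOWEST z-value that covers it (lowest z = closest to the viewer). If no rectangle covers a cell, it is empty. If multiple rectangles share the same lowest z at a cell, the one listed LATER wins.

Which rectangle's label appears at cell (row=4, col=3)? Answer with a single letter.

Check cell (4,3):
  A: rows 3-4 cols 1-3 z=5 -> covers; best now A (z=5)
  B: rows 2-4 cols 3-4 z=1 -> covers; best now B (z=1)
  C: rows 1-2 cols 0-3 -> outside (row miss)
Winner: B at z=1

Answer: B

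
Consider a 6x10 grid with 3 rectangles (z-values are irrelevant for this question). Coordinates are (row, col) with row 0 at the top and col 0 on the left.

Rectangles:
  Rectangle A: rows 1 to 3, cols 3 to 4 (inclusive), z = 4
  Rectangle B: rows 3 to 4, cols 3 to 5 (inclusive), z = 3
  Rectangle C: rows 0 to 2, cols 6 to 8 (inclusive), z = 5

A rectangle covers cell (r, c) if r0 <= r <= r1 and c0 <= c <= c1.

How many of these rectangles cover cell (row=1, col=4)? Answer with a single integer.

Check cell (1,4):
  A: rows 1-3 cols 3-4 -> covers
  B: rows 3-4 cols 3-5 -> outside (row miss)
  C: rows 0-2 cols 6-8 -> outside (col miss)
Count covering = 1

Answer: 1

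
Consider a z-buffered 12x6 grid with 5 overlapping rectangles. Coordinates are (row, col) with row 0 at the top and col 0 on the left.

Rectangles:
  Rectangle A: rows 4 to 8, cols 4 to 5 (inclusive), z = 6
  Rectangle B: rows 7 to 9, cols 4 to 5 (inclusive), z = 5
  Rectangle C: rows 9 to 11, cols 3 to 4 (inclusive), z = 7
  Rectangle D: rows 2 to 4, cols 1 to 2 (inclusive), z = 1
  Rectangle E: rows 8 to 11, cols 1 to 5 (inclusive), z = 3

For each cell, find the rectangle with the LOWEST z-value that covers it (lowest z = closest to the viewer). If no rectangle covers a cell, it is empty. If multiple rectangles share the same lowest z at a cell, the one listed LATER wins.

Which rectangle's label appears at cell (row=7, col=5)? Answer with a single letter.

Answer: B

Derivation:
Check cell (7,5):
  A: rows 4-8 cols 4-5 z=6 -> covers; best now A (z=6)
  B: rows 7-9 cols 4-5 z=5 -> covers; best now B (z=5)
  C: rows 9-11 cols 3-4 -> outside (row miss)
  D: rows 2-4 cols 1-2 -> outside (row miss)
  E: rows 8-11 cols 1-5 -> outside (row miss)
Winner: B at z=5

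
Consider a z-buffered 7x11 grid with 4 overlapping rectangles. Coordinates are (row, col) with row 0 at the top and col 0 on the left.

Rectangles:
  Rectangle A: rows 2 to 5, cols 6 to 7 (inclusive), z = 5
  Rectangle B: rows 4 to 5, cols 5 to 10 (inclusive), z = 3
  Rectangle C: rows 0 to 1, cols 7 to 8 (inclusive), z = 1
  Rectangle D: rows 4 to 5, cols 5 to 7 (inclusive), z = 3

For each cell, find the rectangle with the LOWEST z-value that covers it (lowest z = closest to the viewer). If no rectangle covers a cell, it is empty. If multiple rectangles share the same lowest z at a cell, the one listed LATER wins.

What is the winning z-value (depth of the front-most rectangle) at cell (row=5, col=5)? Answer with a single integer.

Check cell (5,5):
  A: rows 2-5 cols 6-7 -> outside (col miss)
  B: rows 4-5 cols 5-10 z=3 -> covers; best now B (z=3)
  C: rows 0-1 cols 7-8 -> outside (row miss)
  D: rows 4-5 cols 5-7 z=3 -> covers; best now D (z=3)
Winner: D at z=3

Answer: 3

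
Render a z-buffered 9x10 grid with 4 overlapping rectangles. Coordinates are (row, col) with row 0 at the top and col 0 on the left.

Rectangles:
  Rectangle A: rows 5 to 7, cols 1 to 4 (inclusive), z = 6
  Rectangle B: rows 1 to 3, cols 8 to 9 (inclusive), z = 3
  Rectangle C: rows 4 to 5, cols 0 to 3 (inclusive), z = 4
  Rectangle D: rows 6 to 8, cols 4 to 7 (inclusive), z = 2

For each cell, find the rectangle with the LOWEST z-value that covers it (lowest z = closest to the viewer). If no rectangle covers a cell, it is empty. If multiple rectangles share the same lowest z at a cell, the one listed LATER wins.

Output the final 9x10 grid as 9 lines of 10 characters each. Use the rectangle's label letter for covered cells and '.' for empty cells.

..........
........BB
........BB
........BB
CCCC......
CCCCA.....
.AAADDDD..
.AAADDDD..
....DDDD..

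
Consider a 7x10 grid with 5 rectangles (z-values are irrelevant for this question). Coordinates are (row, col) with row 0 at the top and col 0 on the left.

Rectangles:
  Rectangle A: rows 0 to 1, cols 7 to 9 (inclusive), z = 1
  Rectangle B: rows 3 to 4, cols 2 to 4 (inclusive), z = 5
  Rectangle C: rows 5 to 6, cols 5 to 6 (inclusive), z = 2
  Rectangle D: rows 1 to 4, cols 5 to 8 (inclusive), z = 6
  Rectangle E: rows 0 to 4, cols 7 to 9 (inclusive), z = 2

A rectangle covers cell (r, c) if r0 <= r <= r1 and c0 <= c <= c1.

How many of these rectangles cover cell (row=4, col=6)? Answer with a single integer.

Check cell (4,6):
  A: rows 0-1 cols 7-9 -> outside (row miss)
  B: rows 3-4 cols 2-4 -> outside (col miss)
  C: rows 5-6 cols 5-6 -> outside (row miss)
  D: rows 1-4 cols 5-8 -> covers
  E: rows 0-4 cols 7-9 -> outside (col miss)
Count covering = 1

Answer: 1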